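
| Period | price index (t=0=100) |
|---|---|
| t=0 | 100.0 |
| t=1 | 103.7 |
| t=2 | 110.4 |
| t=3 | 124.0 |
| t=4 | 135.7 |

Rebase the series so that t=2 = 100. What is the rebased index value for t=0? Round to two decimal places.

90.58

Rebased(t=0) = 100.0 / 110.4 × 100 = 90.5797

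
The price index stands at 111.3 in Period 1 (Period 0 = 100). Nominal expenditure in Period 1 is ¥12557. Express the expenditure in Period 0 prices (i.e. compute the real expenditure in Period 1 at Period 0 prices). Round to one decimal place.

Real = Nominal ÷ (Index/100) = 12557 ÷ (111.3/100)
     = 12557 ÷ 1.113 = 11282.1204

11282.1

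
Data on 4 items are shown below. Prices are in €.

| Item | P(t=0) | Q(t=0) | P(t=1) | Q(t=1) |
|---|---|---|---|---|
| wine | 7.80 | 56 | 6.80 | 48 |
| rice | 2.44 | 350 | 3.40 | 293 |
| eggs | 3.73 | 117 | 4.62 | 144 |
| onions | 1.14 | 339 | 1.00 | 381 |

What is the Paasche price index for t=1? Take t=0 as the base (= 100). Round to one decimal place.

Paasche price index uses current-period quantities as weights.
ΣP(t=1)·Q(t=1) = 6.80×48 + 3.40×293 + 4.62×144 + 1.00×381 = 326.4 + 996.2 + 665.28 + 381 = 2368.88
ΣP(t=0)·Q(t=1) = 7.80×48 + 2.44×293 + 3.73×144 + 1.14×381 = 374.4 + 714.92 + 537.12 + 434.34 = 2060.78
Index = 2368.88 / 2060.78 × 100 = 114.9506

115.0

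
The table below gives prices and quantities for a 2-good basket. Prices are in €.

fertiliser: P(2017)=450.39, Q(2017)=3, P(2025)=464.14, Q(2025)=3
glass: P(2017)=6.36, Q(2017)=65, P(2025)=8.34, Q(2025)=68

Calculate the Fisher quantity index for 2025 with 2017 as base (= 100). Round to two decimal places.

Laspeyres component (base-period weights):
ΣP(2017)Q(2025) = 450.39×3 + 6.36×68 = 1351.17 + 432.48 = 1783.65
ΣP(2017)Q(2017) = 450.39×3 + 6.36×65 = 1351.17 + 413.4 = 1764.57
L = 1783.65 / 1764.57 × 100 = 101.0813
Paasche component (current-period weights):
ΣP(2025)Q(2025) = 464.14×3 + 8.34×68 = 1392.42 + 567.12 = 1959.54
ΣP(2025)Q(2017) = 464.14×3 + 8.34×65 = 1392.42 + 542.1 = 1934.52
P = 1959.54 / 1934.52 × 100 = 101.2933
Fisher = √(L × P) = √(101.0813 × 101.2933) = 101.1873

101.19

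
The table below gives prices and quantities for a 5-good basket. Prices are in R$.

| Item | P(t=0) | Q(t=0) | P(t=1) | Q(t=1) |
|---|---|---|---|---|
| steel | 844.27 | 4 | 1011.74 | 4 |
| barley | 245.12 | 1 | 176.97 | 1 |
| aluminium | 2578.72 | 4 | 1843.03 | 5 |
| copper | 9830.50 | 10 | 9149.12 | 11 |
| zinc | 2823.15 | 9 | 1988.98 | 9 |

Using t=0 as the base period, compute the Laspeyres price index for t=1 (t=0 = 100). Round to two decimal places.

Laspeyres price index uses base-period quantities as weights.
ΣP(t=1)·Q(t=0) = 1011.74×4 + 176.97×1 + 1843.03×4 + 9149.12×10 + 1988.98×9 = 4046.96 + 176.97 + 7372.12 + 91491.2 + 17900.82 = 120988.07
ΣP(t=0)·Q(t=0) = 844.27×4 + 245.12×1 + 2578.72×4 + 9830.50×10 + 2823.15×9 = 3377.08 + 245.12 + 10314.88 + 98305 + 25408.35 = 137650.43
Index = 120988.07 / 137650.43 × 100 = 87.8952

87.90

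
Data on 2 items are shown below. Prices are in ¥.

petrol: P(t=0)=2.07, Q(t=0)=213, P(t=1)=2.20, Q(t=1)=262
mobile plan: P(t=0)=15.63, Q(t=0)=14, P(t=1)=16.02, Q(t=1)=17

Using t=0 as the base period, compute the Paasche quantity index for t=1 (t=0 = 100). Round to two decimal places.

Paasche quantity index uses current-period prices as weights.
ΣP(t=1)·Q(t=1) = 2.20×262 + 16.02×17 = 576.4 + 272.34 = 848.74
ΣP(t=1)·Q(t=0) = 2.20×213 + 16.02×14 = 468.6 + 224.28 = 692.88
Index = 848.74 / 692.88 × 100 = 122.4945

122.49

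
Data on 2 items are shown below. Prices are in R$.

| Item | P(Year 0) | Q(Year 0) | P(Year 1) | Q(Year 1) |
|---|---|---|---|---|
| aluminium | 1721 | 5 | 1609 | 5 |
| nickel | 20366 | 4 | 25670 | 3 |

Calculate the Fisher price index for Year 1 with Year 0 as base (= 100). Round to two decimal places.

Laspeyres component (base-period weights):
ΣP(Year 1)Q(Year 0) = 1609×5 + 25670×4 = 8045 + 102680 = 110725
ΣP(Year 0)Q(Year 0) = 1721×5 + 20366×4 = 8605 + 81464 = 90069
L = 110725 / 90069 × 100 = 122.9335
Paasche component (current-period weights):
ΣP(Year 1)Q(Year 1) = 1609×5 + 25670×3 = 8045 + 77010 = 85055
ΣP(Year 0)Q(Year 1) = 1721×5 + 20366×3 = 8605 + 61098 = 69703
P = 85055 / 69703 × 100 = 122.0249
Fisher = √(L × P) = √(122.9335 × 122.0249) = 122.4784

122.48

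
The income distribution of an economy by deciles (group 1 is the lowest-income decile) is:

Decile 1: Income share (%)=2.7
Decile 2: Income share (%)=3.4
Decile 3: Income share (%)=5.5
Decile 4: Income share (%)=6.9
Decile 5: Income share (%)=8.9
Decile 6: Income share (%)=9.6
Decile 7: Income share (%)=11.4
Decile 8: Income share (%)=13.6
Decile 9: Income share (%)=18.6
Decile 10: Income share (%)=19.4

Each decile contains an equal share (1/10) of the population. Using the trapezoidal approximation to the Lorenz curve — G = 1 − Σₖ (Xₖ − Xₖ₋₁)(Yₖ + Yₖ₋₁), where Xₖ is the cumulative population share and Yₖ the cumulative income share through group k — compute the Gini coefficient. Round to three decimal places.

0.311

Cumulative income shares Yₖ: 0.0270, 0.0610, 0.1160, 0.1850, 0.2740, 0.3700, 0.4840, 0.6200, 0.8060, 1.0000
Σ (Xₖ−Xₖ₋₁)(Yₖ+Yₖ₋₁) = (1/10)(0.0270+0.0000) + (1/10)(0.0610+0.0270) + (1/10)(0.1160+0.0610) + (1/10)(0.1850+0.1160) + (1/10)(0.2740+0.1850) + (1/10)(0.3700+0.2740) + (1/10)(0.4840+0.3700) + (1/10)(0.6200+0.4840) + (1/10)(0.8060+0.6200) + (1/10)(1.0000+0.8060)
  = 0.0027 + 0.0088 + 0.0177 + 0.0301 + 0.0459 + 0.0644 + 0.0854 + 0.1104 + 0.1426 + 0.1806 = 0.6886
G = 1 − 0.6886 = 0.3114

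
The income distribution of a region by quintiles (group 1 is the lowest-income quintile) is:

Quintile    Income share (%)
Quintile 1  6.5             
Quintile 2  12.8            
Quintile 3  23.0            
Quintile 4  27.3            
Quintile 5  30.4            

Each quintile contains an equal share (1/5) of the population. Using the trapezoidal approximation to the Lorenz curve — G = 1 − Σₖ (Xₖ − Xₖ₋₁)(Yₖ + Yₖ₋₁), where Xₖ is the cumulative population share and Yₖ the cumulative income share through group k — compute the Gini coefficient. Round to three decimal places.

Cumulative income shares Yₖ: 0.0650, 0.1930, 0.4230, 0.6960, 1.0000
Σ (Xₖ−Xₖ₋₁)(Yₖ+Yₖ₋₁) = (1/5)(0.0650+0.0000) + (1/5)(0.1930+0.0650) + (1/5)(0.4230+0.1930) + (1/5)(0.6960+0.4230) + (1/5)(1.0000+0.6960)
  = 0.0130 + 0.0516 + 0.1232 + 0.2238 + 0.3392 = 0.7508
G = 1 − 0.7508 = 0.2492

0.249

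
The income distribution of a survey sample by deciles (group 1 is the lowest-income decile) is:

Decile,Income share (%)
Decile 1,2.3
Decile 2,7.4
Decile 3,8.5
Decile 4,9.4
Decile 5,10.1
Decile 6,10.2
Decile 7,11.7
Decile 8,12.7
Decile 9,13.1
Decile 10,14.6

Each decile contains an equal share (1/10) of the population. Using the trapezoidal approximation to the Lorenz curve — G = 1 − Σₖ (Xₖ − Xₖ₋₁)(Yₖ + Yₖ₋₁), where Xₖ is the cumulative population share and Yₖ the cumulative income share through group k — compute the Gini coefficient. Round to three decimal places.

0.179

Cumulative income shares Yₖ: 0.0230, 0.0970, 0.1820, 0.2760, 0.3770, 0.4790, 0.5960, 0.7230, 0.8540, 1.0000
Σ (Xₖ−Xₖ₋₁)(Yₖ+Yₖ₋₁) = (1/10)(0.0230+0.0000) + (1/10)(0.0970+0.0230) + (1/10)(0.1820+0.0970) + (1/10)(0.2760+0.1820) + (1/10)(0.3770+0.2760) + (1/10)(0.4790+0.3770) + (1/10)(0.5960+0.4790) + (1/10)(0.7230+0.5960) + (1/10)(0.8540+0.7230) + (1/10)(1.0000+0.8540)
  = 0.0023 + 0.0120 + 0.0279 + 0.0458 + 0.0653 + 0.0856 + 0.1075 + 0.1319 + 0.1577 + 0.1854 = 0.8214
G = 1 − 0.8214 = 0.1786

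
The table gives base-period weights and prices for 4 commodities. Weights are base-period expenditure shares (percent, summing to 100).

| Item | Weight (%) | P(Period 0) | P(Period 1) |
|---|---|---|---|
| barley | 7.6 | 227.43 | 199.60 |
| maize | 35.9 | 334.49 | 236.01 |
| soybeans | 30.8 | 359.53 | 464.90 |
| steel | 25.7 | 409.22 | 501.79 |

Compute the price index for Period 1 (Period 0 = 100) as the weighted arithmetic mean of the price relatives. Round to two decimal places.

barley: 7.6 × (199.60/227.43) = 7.6 × 0.877633 = 6.6700
maize: 35.9 × (236.01/334.49) = 35.9 × 0.705582 = 25.3304
soybeans: 30.8 × (464.90/359.53) = 30.8 × 1.293077 = 39.8268
steel: 25.7 × (501.79/409.22) = 25.7 × 1.226211 = 31.5136
Index = Σ wᵢ·(p₁ᵢ/p₀ᵢ) = 6.6700 + 25.3304 + 39.8268 + 31.5136 = 103.3408

103.34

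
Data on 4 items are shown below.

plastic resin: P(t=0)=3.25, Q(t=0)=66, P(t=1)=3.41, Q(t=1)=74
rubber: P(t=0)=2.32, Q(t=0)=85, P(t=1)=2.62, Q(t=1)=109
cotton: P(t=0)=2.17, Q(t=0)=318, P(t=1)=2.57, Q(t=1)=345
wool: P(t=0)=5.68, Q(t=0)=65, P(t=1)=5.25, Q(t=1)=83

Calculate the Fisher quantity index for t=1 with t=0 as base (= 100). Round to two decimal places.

Laspeyres component (base-period weights):
ΣP(t=0)Q(t=1) = 3.25×74 + 2.32×109 + 2.17×345 + 5.68×83 = 240.5 + 252.88 + 748.65 + 471.44 = 1713.47
ΣP(t=0)Q(t=0) = 3.25×66 + 2.32×85 + 2.17×318 + 5.68×65 = 214.5 + 197.2 + 690.06 + 369.2 = 1470.96
L = 1713.47 / 1470.96 × 100 = 116.4865
Paasche component (current-period weights):
ΣP(t=1)Q(t=1) = 3.41×74 + 2.62×109 + 2.57×345 + 5.25×83 = 252.34 + 285.58 + 886.65 + 435.75 = 1860.32
ΣP(t=1)Q(t=0) = 3.41×66 + 2.62×85 + 2.57×318 + 5.25×65 = 225.06 + 222.7 + 817.26 + 341.25 = 1606.27
P = 1860.32 / 1606.27 × 100 = 115.8161
Fisher = √(L × P) = √(116.4865 × 115.8161) = 116.1508

116.15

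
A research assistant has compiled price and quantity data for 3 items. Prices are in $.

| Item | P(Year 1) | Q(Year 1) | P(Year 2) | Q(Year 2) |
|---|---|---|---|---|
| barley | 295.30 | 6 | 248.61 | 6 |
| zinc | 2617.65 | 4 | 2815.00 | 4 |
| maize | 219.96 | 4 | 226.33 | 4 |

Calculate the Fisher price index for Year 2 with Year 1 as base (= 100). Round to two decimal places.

Laspeyres component (base-period weights):
ΣP(Year 2)Q(Year 1) = 248.61×6 + 2815.00×4 + 226.33×4 = 1491.66 + 11260 + 905.32 = 13656.98
ΣP(Year 1)Q(Year 1) = 295.30×6 + 2617.65×4 + 219.96×4 = 1771.8 + 10470.6 + 879.84 = 13122.24
L = 13656.98 / 13122.24 × 100 = 104.0751
Paasche component (current-period weights):
ΣP(Year 2)Q(Year 2) = 248.61×6 + 2815.00×4 + 226.33×4 = 1491.66 + 11260 + 905.32 = 13656.98
ΣP(Year 1)Q(Year 2) = 295.30×6 + 2617.65×4 + 219.96×4 = 1771.8 + 10470.6 + 879.84 = 13122.24
P = 13656.98 / 13122.24 × 100 = 104.0751
Fisher = √(L × P) = √(104.0751 × 104.0751) = 104.0751

104.08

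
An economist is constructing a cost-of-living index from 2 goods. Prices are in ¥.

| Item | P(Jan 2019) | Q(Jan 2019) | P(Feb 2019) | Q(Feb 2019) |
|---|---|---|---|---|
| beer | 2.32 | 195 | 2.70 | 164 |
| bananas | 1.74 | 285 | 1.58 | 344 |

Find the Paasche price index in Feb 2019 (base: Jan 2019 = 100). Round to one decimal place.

Paasche price index uses current-period quantities as weights.
ΣP(Feb 2019)·Q(Feb 2019) = 2.70×164 + 1.58×344 = 442.8 + 543.52 = 986.32
ΣP(Jan 2019)·Q(Feb 2019) = 2.32×164 + 1.74×344 = 380.48 + 598.56 = 979.04
Index = 986.32 / 979.04 × 100 = 100.7436

100.7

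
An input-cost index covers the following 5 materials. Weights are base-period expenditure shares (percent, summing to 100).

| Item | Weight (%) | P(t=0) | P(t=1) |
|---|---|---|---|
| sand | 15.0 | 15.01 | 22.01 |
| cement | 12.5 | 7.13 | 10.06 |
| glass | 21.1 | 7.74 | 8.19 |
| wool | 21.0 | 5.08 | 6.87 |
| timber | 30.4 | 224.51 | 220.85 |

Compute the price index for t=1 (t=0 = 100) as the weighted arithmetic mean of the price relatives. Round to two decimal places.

120.26

sand: 15.0 × (22.01/15.01) = 15.0 × 1.466356 = 21.9953
cement: 12.5 × (10.06/7.13) = 12.5 × 1.410940 = 17.6367
glass: 21.1 × (8.19/7.74) = 21.1 × 1.058140 = 22.3267
wool: 21.0 × (6.87/5.08) = 21.0 × 1.352362 = 28.3996
timber: 30.4 × (220.85/224.51) = 30.4 × 0.983698 = 29.9044
Index = Σ wᵢ·(p₁ᵢ/p₀ᵢ) = 21.9953 + 17.6367 + 22.3267 + 28.3996 + 29.9044 = 120.2628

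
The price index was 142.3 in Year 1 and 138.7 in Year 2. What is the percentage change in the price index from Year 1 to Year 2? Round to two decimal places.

-2.53%

Change = (138.7 − 142.3) / 142.3 × 100
       = -3.6 / 142.3 × 100 = -2.5299%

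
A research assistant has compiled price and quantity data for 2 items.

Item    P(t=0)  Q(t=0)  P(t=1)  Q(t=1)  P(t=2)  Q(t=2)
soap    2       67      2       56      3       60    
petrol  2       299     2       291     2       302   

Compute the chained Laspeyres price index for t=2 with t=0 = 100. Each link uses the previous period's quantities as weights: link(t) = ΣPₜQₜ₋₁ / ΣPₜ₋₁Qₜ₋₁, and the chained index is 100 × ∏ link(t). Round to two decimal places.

Link t=0→t=1:
ΣP(t=1)Q(t=0) = 2×67 + 2×299 = 134 + 598 = 732
ΣP(t=0)Q(t=0) = 2×67 + 2×299 = 134 + 598 = 732
link = 732/732 = 1.000000
Link t=1→t=2:
ΣP(t=2)Q(t=1) = 3×56 + 2×291 = 168 + 582 = 750
ΣP(t=1)Q(t=1) = 2×56 + 2×291 = 112 + 582 = 694
link = 750/694 = 1.080692
Chained index = 100 × 1.000000 × 1.080692 = 108.0692

108.07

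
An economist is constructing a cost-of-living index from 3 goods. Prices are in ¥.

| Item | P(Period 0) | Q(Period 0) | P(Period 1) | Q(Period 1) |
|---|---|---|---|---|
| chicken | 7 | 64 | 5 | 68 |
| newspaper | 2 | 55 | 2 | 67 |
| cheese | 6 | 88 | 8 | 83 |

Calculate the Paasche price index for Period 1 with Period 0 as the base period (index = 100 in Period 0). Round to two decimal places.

102.71

Paasche price index uses current-period quantities as weights.
ΣP(Period 1)·Q(Period 1) = 5×68 + 2×67 + 8×83 = 340 + 134 + 664 = 1138
ΣP(Period 0)·Q(Period 1) = 7×68 + 2×67 + 6×83 = 476 + 134 + 498 = 1108
Index = 1138 / 1108 × 100 = 102.7076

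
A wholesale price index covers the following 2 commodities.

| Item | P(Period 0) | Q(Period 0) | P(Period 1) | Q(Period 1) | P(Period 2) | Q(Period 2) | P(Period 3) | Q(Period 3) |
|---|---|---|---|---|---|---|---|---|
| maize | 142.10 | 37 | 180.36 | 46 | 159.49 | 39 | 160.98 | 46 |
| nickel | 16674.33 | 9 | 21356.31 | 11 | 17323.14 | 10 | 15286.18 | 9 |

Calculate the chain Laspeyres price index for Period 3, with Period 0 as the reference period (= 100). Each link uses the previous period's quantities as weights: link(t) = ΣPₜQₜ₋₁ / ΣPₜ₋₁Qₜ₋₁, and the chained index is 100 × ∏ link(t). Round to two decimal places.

Link Period 0→Period 1:
ΣP(Period 1)Q(Period 0) = 180.36×37 + 21356.31×9 = 6673.32 + 192206.79 = 198880.11
ΣP(Period 0)Q(Period 0) = 142.10×37 + 16674.33×9 = 5257.7 + 150068.97 = 155326.67
link = 198880.11/155326.67 = 1.280399
Link Period 1→Period 2:
ΣP(Period 2)Q(Period 1) = 159.49×46 + 17323.14×11 = 7336.54 + 190554.54 = 197891.08
ΣP(Period 1)Q(Period 1) = 180.36×46 + 21356.31×11 = 8296.56 + 234919.41 = 243215.97
link = 197891.08/243215.97 = 0.813643
Link Period 2→Period 3:
ΣP(Period 3)Q(Period 2) = 160.98×39 + 15286.18×10 = 6278.22 + 152861.8 = 159140.02
ΣP(Period 2)Q(Period 2) = 159.49×39 + 17323.14×10 = 6220.11 + 173231.4 = 179451.51
link = 159140.02/179451.51 = 0.886813
Chained index = 100 × 1.280399 × 0.813643 × 0.886813 = 92.3872

92.39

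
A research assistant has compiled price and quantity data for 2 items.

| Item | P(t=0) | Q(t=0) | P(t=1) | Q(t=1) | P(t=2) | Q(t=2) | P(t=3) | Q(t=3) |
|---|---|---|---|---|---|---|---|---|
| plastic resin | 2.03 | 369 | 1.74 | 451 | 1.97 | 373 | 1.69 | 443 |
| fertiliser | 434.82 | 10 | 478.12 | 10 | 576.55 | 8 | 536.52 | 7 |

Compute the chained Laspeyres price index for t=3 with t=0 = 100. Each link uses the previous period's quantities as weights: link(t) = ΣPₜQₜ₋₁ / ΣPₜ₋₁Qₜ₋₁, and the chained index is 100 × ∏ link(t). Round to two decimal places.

Link t=0→t=1:
ΣP(t=1)Q(t=0) = 1.74×369 + 478.12×10 = 642.06 + 4781.2 = 5423.26
ΣP(t=0)Q(t=0) = 2.03×369 + 434.82×10 = 749.07 + 4348.2 = 5097.27
link = 5423.26/5097.27 = 1.063954
Link t=1→t=2:
ΣP(t=2)Q(t=1) = 1.97×451 + 576.55×10 = 888.47 + 5765.5 = 6653.97
ΣP(t=1)Q(t=1) = 1.74×451 + 478.12×10 = 784.74 + 4781.2 = 5565.94
link = 6653.97/5565.94 = 1.195480
Link t=2→t=3:
ΣP(t=3)Q(t=2) = 1.69×373 + 536.52×8 = 630.37 + 4292.16 = 4922.53
ΣP(t=2)Q(t=2) = 1.97×373 + 576.55×8 = 734.81 + 4612.4 = 5347.21
link = 4922.53/5347.21 = 0.920579
Chained index = 100 × 1.063954 × 1.195480 × 0.920579 = 117.0917

117.09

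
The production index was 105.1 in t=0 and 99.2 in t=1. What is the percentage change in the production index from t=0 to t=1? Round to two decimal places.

-5.61%

Change = (99.2 − 105.1) / 105.1 × 100
       = -5.9 / 105.1 × 100 = -5.6137%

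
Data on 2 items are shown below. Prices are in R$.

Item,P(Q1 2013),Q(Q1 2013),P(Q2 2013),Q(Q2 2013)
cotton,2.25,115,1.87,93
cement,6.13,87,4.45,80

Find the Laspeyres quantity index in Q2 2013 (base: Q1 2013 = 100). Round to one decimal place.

Laspeyres quantity index uses base-period prices as weights.
ΣP(Q1 2013)·Q(Q2 2013) = 2.25×93 + 6.13×80 = 209.25 + 490.4 = 699.65
ΣP(Q1 2013)·Q(Q1 2013) = 2.25×115 + 6.13×87 = 258.75 + 533.31 = 792.06
Index = 699.65 / 792.06 × 100 = 88.3330

88.3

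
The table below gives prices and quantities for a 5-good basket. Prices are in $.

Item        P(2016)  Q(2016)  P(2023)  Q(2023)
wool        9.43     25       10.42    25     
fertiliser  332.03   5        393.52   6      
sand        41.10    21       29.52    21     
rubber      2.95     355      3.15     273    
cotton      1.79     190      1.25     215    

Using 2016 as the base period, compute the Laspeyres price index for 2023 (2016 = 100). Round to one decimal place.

101.4

Laspeyres price index uses base-period quantities as weights.
ΣP(2023)·Q(2016) = 10.42×25 + 393.52×5 + 29.52×21 + 3.15×355 + 1.25×190 = 260.5 + 1967.6 + 619.92 + 1118.25 + 237.5 = 4203.77
ΣP(2016)·Q(2016) = 9.43×25 + 332.03×5 + 41.10×21 + 2.95×355 + 1.79×190 = 235.75 + 1660.15 + 863.1 + 1047.25 + 340.1 = 4146.35
Index = 4203.77 / 4146.35 × 100 = 101.3848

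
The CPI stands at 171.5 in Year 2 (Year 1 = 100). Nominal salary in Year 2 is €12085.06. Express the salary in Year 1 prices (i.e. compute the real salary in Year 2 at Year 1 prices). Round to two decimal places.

7046.68

Real = Nominal ÷ (Index/100) = 12085.06 ÷ (171.5/100)
     = 12085.06 ÷ 1.715 = 7046.6822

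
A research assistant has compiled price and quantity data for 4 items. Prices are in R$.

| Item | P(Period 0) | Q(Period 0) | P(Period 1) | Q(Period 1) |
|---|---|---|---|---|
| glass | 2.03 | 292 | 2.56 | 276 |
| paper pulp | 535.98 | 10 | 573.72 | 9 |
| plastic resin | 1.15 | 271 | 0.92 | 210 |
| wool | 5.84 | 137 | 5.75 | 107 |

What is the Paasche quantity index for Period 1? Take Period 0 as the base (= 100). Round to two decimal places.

88.79

Paasche quantity index uses current-period prices as weights.
ΣP(Period 1)·Q(Period 1) = 2.56×276 + 573.72×9 + 0.92×210 + 5.75×107 = 706.56 + 5163.48 + 193.2 + 615.25 = 6678.49
ΣP(Period 1)·Q(Period 0) = 2.56×292 + 573.72×10 + 0.92×271 + 5.75×137 = 747.52 + 5737.2 + 249.32 + 787.75 = 7521.79
Index = 6678.49 / 7521.79 × 100 = 88.7886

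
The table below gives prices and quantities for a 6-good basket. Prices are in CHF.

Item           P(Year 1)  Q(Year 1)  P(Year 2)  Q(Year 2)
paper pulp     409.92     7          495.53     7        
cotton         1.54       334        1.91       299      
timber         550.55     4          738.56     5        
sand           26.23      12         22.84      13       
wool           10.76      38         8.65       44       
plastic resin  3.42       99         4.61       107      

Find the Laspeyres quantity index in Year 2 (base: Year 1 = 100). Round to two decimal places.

109.25

Laspeyres quantity index uses base-period prices as weights.
ΣP(Year 1)·Q(Year 2) = 409.92×7 + 1.54×299 + 550.55×5 + 26.23×13 + 10.76×44 + 3.42×107 = 2869.44 + 460.46 + 2752.75 + 340.99 + 473.44 + 365.94 = 7263.02
ΣP(Year 1)·Q(Year 1) = 409.92×7 + 1.54×334 + 550.55×4 + 26.23×12 + 10.76×38 + 3.42×99 = 2869.44 + 514.36 + 2202.2 + 314.76 + 408.88 + 338.58 = 6648.22
Index = 7263.02 / 6648.22 × 100 = 109.2476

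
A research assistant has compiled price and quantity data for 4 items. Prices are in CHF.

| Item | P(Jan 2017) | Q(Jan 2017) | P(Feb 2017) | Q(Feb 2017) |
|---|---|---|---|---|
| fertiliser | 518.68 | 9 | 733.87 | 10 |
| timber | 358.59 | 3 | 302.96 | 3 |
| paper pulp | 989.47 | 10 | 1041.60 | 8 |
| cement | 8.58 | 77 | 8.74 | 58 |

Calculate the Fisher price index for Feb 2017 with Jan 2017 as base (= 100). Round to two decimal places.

Laspeyres component (base-period weights):
ΣP(Feb 2017)Q(Jan 2017) = 733.87×9 + 302.96×3 + 1041.60×10 + 8.74×77 = 6604.83 + 908.88 + 10416 + 672.98 = 18602.69
ΣP(Jan 2017)Q(Jan 2017) = 518.68×9 + 358.59×3 + 989.47×10 + 8.58×77 = 4668.12 + 1075.77 + 9894.7 + 660.66 = 16299.25
L = 18602.69 / 16299.25 × 100 = 114.1322
Paasche component (current-period weights):
ΣP(Feb 2017)Q(Feb 2017) = 733.87×10 + 302.96×3 + 1041.60×8 + 8.74×58 = 7338.7 + 908.88 + 8332.8 + 506.92 = 17087.3
ΣP(Jan 2017)Q(Feb 2017) = 518.68×10 + 358.59×3 + 989.47×8 + 8.58×58 = 5186.8 + 1075.77 + 7915.76 + 497.64 = 14675.97
P = 17087.3 / 14675.97 × 100 = 116.4305
Fisher = √(L × P) = √(114.1322 × 116.4305) = 115.2756

115.28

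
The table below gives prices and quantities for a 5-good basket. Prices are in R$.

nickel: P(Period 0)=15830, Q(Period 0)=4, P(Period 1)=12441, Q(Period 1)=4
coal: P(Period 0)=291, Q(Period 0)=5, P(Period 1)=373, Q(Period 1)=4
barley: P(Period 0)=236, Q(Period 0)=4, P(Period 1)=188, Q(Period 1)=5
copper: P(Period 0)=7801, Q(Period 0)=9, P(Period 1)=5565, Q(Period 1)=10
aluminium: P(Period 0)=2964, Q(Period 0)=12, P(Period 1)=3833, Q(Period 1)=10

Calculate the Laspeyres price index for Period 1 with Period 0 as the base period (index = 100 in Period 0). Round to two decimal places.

Laspeyres price index uses base-period quantities as weights.
ΣP(Period 1)·Q(Period 0) = 12441×4 + 373×5 + 188×4 + 5565×9 + 3833×12 = 49764 + 1865 + 752 + 50085 + 45996 = 148462
ΣP(Period 0)·Q(Period 0) = 15830×4 + 291×5 + 236×4 + 7801×9 + 2964×12 = 63320 + 1455 + 944 + 70209 + 35568 = 171496
Index = 148462 / 171496 × 100 = 86.5688

86.57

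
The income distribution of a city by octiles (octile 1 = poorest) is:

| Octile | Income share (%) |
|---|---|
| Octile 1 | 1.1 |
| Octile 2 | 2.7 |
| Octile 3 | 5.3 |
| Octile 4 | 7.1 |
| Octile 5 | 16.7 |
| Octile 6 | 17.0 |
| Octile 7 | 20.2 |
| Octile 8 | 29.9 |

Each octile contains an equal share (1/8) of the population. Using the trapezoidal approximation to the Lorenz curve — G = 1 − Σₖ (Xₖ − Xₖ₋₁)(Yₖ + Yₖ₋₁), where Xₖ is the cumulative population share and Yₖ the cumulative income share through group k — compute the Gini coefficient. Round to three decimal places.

Cumulative income shares Yₖ: 0.0110, 0.0380, 0.0910, 0.1620, 0.3290, 0.4990, 0.7010, 1.0000
Σ (Xₖ−Xₖ₋₁)(Yₖ+Yₖ₋₁) = (1/8)(0.0110+0.0000) + (1/8)(0.0380+0.0110) + (1/8)(0.0910+0.0380) + (1/8)(0.1620+0.0910) + (1/8)(0.3290+0.1620) + (1/8)(0.4990+0.3290) + (1/8)(0.7010+0.4990) + (1/8)(1.0000+0.7010)
  = 0.0014 + 0.0061 + 0.0161 + 0.0316 + 0.0614 + 0.1035 + 0.1500 + 0.2126 = 0.5827
G = 1 − 0.5827 = 0.4173

0.417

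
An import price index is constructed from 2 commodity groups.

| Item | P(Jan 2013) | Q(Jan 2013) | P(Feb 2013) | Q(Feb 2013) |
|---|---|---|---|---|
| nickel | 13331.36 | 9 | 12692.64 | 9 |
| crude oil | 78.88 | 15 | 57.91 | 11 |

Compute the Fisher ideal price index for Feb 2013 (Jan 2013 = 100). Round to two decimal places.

Laspeyres component (base-period weights):
ΣP(Feb 2013)Q(Jan 2013) = 12692.64×9 + 57.91×15 = 114233.76 + 868.65 = 115102.41
ΣP(Jan 2013)Q(Jan 2013) = 13331.36×9 + 78.88×15 = 119982.24 + 1183.2 = 121165.44
L = 115102.41 / 121165.44 × 100 = 94.9961
Paasche component (current-period weights):
ΣP(Feb 2013)Q(Feb 2013) = 12692.64×9 + 57.91×11 = 114233.76 + 637.01 = 114870.77
ΣP(Jan 2013)Q(Feb 2013) = 13331.36×9 + 78.88×11 = 119982.24 + 867.68 = 120849.92
P = 114870.77 / 120849.92 × 100 = 95.0524
Fisher = √(L × P) = √(94.9961 × 95.0524) = 95.0242

95.02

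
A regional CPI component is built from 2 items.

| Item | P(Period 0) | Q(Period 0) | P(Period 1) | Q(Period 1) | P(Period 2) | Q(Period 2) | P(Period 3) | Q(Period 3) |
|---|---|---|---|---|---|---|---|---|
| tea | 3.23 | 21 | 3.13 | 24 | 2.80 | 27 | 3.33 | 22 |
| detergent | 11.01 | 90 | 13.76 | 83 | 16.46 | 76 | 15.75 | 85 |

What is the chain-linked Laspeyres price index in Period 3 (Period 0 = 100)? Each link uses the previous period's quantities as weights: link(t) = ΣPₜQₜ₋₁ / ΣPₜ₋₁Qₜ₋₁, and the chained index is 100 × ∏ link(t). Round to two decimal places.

Link Period 0→Period 1:
ΣP(Period 1)Q(Period 0) = 3.13×21 + 13.76×90 = 65.73 + 1238.4 = 1304.13
ΣP(Period 0)Q(Period 0) = 3.23×21 + 11.01×90 = 67.83 + 990.9 = 1058.73
link = 1304.13/1058.73 = 1.231787
Link Period 1→Period 2:
ΣP(Period 2)Q(Period 1) = 2.80×24 + 16.46×83 = 67.2 + 1366.18 = 1433.38
ΣP(Period 1)Q(Period 1) = 3.13×24 + 13.76×83 = 75.12 + 1142.08 = 1217.2
link = 1433.38/1217.2 = 1.177604
Link Period 2→Period 3:
ΣP(Period 3)Q(Period 2) = 3.33×27 + 15.75×76 = 89.91 + 1197 = 1286.91
ΣP(Period 2)Q(Period 2) = 2.80×27 + 16.46×76 = 75.6 + 1250.96 = 1326.56
link = 1286.91/1326.56 = 0.970111
Chained index = 100 × 1.231787 × 1.177604 × 0.970111 = 140.7202

140.72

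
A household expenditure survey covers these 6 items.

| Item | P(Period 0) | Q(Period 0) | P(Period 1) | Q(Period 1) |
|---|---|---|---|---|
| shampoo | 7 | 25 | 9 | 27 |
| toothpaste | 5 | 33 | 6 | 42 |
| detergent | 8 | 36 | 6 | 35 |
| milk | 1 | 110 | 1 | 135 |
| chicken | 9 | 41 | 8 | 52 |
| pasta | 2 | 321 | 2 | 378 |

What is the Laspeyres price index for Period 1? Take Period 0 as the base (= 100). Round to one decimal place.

Laspeyres price index uses base-period quantities as weights.
ΣP(Period 1)·Q(Period 0) = 9×25 + 6×33 + 6×36 + 1×110 + 8×41 + 2×321 = 225 + 198 + 216 + 110 + 328 + 642 = 1719
ΣP(Period 0)·Q(Period 0) = 7×25 + 5×33 + 8×36 + 1×110 + 9×41 + 2×321 = 175 + 165 + 288 + 110 + 369 + 642 = 1749
Index = 1719 / 1749 × 100 = 98.2847

98.3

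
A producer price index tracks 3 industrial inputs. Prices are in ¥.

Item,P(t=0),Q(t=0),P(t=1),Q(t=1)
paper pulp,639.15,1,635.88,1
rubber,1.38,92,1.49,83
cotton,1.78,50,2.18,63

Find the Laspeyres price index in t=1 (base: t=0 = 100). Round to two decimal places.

Laspeyres price index uses base-period quantities as weights.
ΣP(t=1)·Q(t=0) = 635.88×1 + 1.49×92 + 2.18×50 = 635.88 + 137.08 + 109 = 881.96
ΣP(t=0)·Q(t=0) = 639.15×1 + 1.38×92 + 1.78×50 = 639.15 + 126.96 + 89 = 855.11
Index = 881.96 / 855.11 × 100 = 103.1399

103.14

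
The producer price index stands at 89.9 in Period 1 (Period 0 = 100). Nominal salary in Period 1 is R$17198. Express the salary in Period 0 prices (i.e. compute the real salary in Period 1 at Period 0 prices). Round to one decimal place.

Real = Nominal ÷ (Index/100) = 17198 ÷ (89.9/100)
     = 17198 ÷ 0.899 = 19130.1446

19130.1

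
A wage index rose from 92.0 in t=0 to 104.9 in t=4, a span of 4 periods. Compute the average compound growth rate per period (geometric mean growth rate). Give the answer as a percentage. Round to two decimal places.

3.33%

Growth factor = (104.9/92.0)^(1/4) = (1.140217)^(1/4) = 1.033349
Growth rate = 1.033349 − 1 = 0.033349 = 3.3349%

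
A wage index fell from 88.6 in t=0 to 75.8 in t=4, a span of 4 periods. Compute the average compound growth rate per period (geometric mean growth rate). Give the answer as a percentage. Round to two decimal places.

-3.83%

Growth factor = (75.8/88.6)^(1/4) = (0.855530)^(1/4) = 0.961743
Growth rate = 0.961743 − 1 = -0.038257 = -3.8257%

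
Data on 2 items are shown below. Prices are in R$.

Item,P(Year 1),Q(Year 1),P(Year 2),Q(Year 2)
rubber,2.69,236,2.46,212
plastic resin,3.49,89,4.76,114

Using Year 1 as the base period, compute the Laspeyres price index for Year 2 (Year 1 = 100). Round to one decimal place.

Laspeyres price index uses base-period quantities as weights.
ΣP(Year 2)·Q(Year 1) = 2.46×236 + 4.76×89 = 580.56 + 423.64 = 1004.2
ΣP(Year 1)·Q(Year 1) = 2.69×236 + 3.49×89 = 634.84 + 310.61 = 945.45
Index = 1004.2 / 945.45 × 100 = 106.2140

106.2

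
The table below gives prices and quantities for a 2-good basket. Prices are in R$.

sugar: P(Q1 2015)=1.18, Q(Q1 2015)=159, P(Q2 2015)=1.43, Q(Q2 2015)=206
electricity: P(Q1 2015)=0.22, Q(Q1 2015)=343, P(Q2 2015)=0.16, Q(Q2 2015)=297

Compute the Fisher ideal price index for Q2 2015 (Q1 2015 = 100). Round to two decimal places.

Laspeyres component (base-period weights):
ΣP(Q2 2015)Q(Q1 2015) = 1.43×159 + 0.16×343 = 227.37 + 54.88 = 282.25
ΣP(Q1 2015)Q(Q1 2015) = 1.18×159 + 0.22×343 = 187.62 + 75.46 = 263.08
L = 282.25 / 263.08 × 100 = 107.2868
Paasche component (current-period weights):
ΣP(Q2 2015)Q(Q2 2015) = 1.43×206 + 0.16×297 = 294.58 + 47.52 = 342.1
ΣP(Q1 2015)Q(Q2 2015) = 1.18×206 + 0.22×297 = 243.08 + 65.34 = 308.42
P = 342.1 / 308.42 × 100 = 110.9202
Fisher = √(L × P) = √(107.2868 × 110.9202) = 109.0883

109.09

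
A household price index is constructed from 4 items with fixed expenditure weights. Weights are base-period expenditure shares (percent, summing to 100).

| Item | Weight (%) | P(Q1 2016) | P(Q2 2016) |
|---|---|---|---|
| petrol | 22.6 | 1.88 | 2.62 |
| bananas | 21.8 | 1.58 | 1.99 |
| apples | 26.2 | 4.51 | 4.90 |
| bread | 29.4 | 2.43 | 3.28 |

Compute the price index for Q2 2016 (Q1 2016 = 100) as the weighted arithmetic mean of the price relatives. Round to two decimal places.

petrol: 22.6 × (2.62/1.88) = 22.6 × 1.393617 = 31.4957
bananas: 21.8 × (1.99/1.58) = 21.8 × 1.259494 = 27.4570
apples: 26.2 × (4.90/4.51) = 26.2 × 1.086475 = 28.4656
bread: 29.4 × (3.28/2.43) = 29.4 × 1.349794 = 39.6840
Index = Σ wᵢ·(p₁ᵢ/p₀ᵢ) = 31.4957 + 27.4570 + 28.4656 + 39.6840 = 127.1023

127.10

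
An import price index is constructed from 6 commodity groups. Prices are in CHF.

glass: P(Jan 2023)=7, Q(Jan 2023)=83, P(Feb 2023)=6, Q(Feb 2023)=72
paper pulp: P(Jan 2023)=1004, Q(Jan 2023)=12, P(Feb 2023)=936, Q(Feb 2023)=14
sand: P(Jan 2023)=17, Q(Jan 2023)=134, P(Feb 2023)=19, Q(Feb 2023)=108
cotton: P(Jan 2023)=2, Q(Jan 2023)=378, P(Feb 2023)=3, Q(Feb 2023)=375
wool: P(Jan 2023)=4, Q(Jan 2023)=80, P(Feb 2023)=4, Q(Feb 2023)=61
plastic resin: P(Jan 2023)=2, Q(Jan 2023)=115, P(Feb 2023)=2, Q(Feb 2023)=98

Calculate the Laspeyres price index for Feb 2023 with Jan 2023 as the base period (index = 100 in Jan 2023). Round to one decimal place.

98.4

Laspeyres price index uses base-period quantities as weights.
ΣP(Feb 2023)·Q(Jan 2023) = 6×83 + 936×12 + 19×134 + 3×378 + 4×80 + 2×115 = 498 + 11232 + 2546 + 1134 + 320 + 230 = 15960
ΣP(Jan 2023)·Q(Jan 2023) = 7×83 + 1004×12 + 17×134 + 2×378 + 4×80 + 2×115 = 581 + 12048 + 2278 + 756 + 320 + 230 = 16213
Index = 15960 / 16213 × 100 = 98.4395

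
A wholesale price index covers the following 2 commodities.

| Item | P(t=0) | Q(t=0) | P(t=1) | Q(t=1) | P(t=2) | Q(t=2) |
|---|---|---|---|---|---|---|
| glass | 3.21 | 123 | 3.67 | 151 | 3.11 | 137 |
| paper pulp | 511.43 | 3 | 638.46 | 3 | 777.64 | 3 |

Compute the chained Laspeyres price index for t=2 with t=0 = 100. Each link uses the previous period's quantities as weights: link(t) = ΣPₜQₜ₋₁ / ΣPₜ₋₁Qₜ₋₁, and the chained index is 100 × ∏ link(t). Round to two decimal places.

Link t=0→t=1:
ΣP(t=1)Q(t=0) = 3.67×123 + 638.46×3 = 451.41 + 1915.38 = 2366.79
ΣP(t=0)Q(t=0) = 3.21×123 + 511.43×3 = 394.83 + 1534.29 = 1929.12
link = 2366.79/1929.12 = 1.226875
Link t=1→t=2:
ΣP(t=2)Q(t=1) = 3.11×151 + 777.64×3 = 469.61 + 2332.92 = 2802.53
ΣP(t=1)Q(t=1) = 3.67×151 + 638.46×3 = 554.17 + 1915.38 = 2469.55
link = 2802.53/2469.55 = 1.134834
Chained index = 100 × 1.226875 × 1.134834 = 139.2300

139.23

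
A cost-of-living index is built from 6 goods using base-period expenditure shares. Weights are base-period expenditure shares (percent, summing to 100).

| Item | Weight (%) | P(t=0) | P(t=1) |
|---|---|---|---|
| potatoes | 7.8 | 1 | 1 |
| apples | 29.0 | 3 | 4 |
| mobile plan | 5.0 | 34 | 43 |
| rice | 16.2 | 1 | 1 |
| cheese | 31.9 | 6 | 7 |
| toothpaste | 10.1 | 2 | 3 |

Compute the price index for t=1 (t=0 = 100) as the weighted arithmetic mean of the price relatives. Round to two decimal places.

121.36

potatoes: 7.8 × (1/1) = 7.8 × 1.000000 = 7.8000
apples: 29.0 × (4/3) = 29.0 × 1.333333 = 38.6667
mobile plan: 5.0 × (43/34) = 5.0 × 1.264706 = 6.3235
rice: 16.2 × (1/1) = 16.2 × 1.000000 = 16.2000
cheese: 31.9 × (7/6) = 31.9 × 1.166667 = 37.2167
toothpaste: 10.1 × (3/2) = 10.1 × 1.500000 = 15.1500
Index = Σ wᵢ·(p₁ᵢ/p₀ᵢ) = 7.8000 + 38.6667 + 6.3235 + 16.2000 + 37.2167 + 15.1500 = 121.3569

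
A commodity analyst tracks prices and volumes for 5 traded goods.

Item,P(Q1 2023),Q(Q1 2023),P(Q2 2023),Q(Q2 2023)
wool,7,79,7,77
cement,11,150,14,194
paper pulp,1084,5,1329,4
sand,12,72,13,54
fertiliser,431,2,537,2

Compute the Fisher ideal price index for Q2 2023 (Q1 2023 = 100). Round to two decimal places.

Laspeyres component (base-period weights):
ΣP(Q2 2023)Q(Q1 2023) = 7×79 + 14×150 + 1329×5 + 13×72 + 537×2 = 553 + 2100 + 6645 + 936 + 1074 = 11308
ΣP(Q1 2023)Q(Q1 2023) = 7×79 + 11×150 + 1084×5 + 12×72 + 431×2 = 553 + 1650 + 5420 + 864 + 862 = 9349
L = 11308 / 9349 × 100 = 120.9541
Paasche component (current-period weights):
ΣP(Q2 2023)Q(Q2 2023) = 7×77 + 14×194 + 1329×4 + 13×54 + 537×2 = 539 + 2716 + 5316 + 702 + 1074 = 10347
ΣP(Q1 2023)Q(Q2 2023) = 7×77 + 11×194 + 1084×4 + 12×54 + 431×2 = 539 + 2134 + 4336 + 648 + 862 = 8519
P = 10347 / 8519 × 100 = 121.4579
Fisher = √(L × P) = √(120.9541 × 121.4579) = 121.2058

121.21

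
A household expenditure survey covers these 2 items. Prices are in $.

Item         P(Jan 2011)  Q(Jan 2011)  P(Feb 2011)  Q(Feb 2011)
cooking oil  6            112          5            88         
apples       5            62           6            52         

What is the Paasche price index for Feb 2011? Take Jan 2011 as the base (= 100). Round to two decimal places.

95.43

Paasche price index uses current-period quantities as weights.
ΣP(Feb 2011)·Q(Feb 2011) = 5×88 + 6×52 = 440 + 312 = 752
ΣP(Jan 2011)·Q(Feb 2011) = 6×88 + 5×52 = 528 + 260 = 788
Index = 752 / 788 × 100 = 95.4315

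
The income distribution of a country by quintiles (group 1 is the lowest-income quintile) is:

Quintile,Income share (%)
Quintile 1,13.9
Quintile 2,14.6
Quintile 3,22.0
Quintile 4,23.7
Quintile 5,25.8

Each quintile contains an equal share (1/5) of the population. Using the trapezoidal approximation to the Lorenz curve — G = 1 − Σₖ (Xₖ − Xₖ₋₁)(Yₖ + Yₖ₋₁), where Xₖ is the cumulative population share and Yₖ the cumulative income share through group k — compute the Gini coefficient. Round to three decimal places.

Cumulative income shares Yₖ: 0.1390, 0.2850, 0.5050, 0.7420, 1.0000
Σ (Xₖ−Xₖ₋₁)(Yₖ+Yₖ₋₁) = (1/5)(0.1390+0.0000) + (1/5)(0.2850+0.1390) + (1/5)(0.5050+0.2850) + (1/5)(0.7420+0.5050) + (1/5)(1.0000+0.7420)
  = 0.0278 + 0.0848 + 0.1580 + 0.2494 + 0.3484 = 0.8684
G = 1 − 0.8684 = 0.1316

0.132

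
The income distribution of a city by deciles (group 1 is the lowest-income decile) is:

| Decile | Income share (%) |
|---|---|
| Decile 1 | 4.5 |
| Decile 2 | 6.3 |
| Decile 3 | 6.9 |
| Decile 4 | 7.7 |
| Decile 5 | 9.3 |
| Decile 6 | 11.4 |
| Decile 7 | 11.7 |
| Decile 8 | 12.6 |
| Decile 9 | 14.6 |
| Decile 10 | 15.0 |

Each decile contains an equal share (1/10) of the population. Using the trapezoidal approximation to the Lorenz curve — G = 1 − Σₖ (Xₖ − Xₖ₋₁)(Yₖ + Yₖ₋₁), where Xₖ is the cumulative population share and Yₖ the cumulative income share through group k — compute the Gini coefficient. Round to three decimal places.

0.195

Cumulative income shares Yₖ: 0.0450, 0.1080, 0.1770, 0.2540, 0.3470, 0.4610, 0.5780, 0.7040, 0.8500, 1.0000
Σ (Xₖ−Xₖ₋₁)(Yₖ+Yₖ₋₁) = (1/10)(0.0450+0.0000) + (1/10)(0.1080+0.0450) + (1/10)(0.1770+0.1080) + (1/10)(0.2540+0.1770) + (1/10)(0.3470+0.2540) + (1/10)(0.4610+0.3470) + (1/10)(0.5780+0.4610) + (1/10)(0.7040+0.5780) + (1/10)(0.8500+0.7040) + (1/10)(1.0000+0.8500)
  = 0.0045 + 0.0153 + 0.0285 + 0.0431 + 0.0601 + 0.0808 + 0.1039 + 0.1282 + 0.1554 + 0.1850 = 0.8048
G = 1 − 0.8048 = 0.1952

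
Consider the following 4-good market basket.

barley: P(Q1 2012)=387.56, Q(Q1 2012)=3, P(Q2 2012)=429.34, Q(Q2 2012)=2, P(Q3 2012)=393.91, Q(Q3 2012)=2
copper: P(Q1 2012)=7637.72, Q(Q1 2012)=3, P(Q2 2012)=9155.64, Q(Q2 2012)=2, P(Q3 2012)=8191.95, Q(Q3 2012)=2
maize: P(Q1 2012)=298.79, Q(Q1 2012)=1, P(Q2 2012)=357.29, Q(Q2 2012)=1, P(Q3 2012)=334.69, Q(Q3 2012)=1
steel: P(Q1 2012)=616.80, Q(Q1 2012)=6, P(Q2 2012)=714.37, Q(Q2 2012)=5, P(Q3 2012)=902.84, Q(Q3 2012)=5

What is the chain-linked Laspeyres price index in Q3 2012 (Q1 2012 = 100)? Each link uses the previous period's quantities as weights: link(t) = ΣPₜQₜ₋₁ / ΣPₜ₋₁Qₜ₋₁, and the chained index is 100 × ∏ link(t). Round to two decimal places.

Link Q1 2012→Q2 2012:
ΣP(Q2 2012)Q(Q1 2012) = 429.34×3 + 9155.64×3 + 357.29×1 + 714.37×6 = 1288.02 + 27466.92 + 357.29 + 4286.22 = 33398.45
ΣP(Q1 2012)Q(Q1 2012) = 387.56×3 + 7637.72×3 + 298.79×1 + 616.80×6 = 1162.68 + 22913.16 + 298.79 + 3700.8 = 28075.43
link = 33398.45/28075.43 = 1.189597
Link Q2 2012→Q3 2012:
ΣP(Q3 2012)Q(Q2 2012) = 393.91×2 + 8191.95×2 + 334.69×1 + 902.84×5 = 787.82 + 16383.9 + 334.69 + 4514.2 = 22020.61
ΣP(Q2 2012)Q(Q2 2012) = 429.34×2 + 9155.64×2 + 357.29×1 + 714.37×5 = 858.68 + 18311.28 + 357.29 + 3571.85 = 23099.1
link = 22020.61/23099.1 = 0.953310
Chained index = 100 × 1.189597 × 0.953310 = 113.4055

113.41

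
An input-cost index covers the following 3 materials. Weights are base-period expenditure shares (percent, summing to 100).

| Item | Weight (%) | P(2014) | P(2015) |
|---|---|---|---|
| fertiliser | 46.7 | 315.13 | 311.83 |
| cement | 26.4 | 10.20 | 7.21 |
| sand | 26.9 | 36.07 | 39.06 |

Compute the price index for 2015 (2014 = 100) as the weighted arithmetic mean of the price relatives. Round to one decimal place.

fertiliser: 46.7 × (311.83/315.13) = 46.7 × 0.989528 = 46.2110
cement: 26.4 × (7.21/10.20) = 26.4 × 0.706863 = 18.6612
sand: 26.9 × (39.06/36.07) = 26.9 × 1.082894 = 29.1299
Index = Σ wᵢ·(p₁ᵢ/p₀ᵢ) = 46.2110 + 18.6612 + 29.1299 = 94.0020

94.0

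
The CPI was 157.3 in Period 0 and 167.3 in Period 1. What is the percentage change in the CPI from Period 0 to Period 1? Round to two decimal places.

6.36%

Change = (167.3 − 157.3) / 157.3 × 100
       = 10.0 / 157.3 × 100 = 6.3573%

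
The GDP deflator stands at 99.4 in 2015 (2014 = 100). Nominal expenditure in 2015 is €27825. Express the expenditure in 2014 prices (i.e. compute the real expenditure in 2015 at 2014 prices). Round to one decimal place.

Real = Nominal ÷ (Index/100) = 27825 ÷ (99.4/100)
     = 27825 ÷ 0.994 = 27992.9577

27993.0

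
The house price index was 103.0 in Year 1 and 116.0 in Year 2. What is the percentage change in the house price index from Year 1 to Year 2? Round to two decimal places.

Change = (116.0 − 103.0) / 103.0 × 100
       = 13.0 / 103.0 × 100 = 12.6214%

12.62%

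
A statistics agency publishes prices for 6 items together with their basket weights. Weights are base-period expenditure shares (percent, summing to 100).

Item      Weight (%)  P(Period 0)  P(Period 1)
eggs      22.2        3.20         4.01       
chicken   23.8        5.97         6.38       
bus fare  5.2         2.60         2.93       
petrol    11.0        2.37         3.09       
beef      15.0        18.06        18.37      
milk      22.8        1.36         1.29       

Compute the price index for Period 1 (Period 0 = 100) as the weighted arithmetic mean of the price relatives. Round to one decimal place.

eggs: 22.2 × (4.01/3.20) = 22.2 × 1.253125 = 27.8194
chicken: 23.8 × (6.38/5.97) = 23.8 × 1.068677 = 25.4345
bus fare: 5.2 × (2.93/2.60) = 5.2 × 1.126923 = 5.8600
petrol: 11.0 × (3.09/2.37) = 11.0 × 1.303797 = 14.3418
beef: 15.0 × (18.37/18.06) = 15.0 × 1.017165 = 15.2575
milk: 22.8 × (1.29/1.36) = 22.8 × 0.948529 = 21.6265
Index = Σ wᵢ·(p₁ᵢ/p₀ᵢ) = 27.8194 + 25.4345 + 5.8600 + 14.3418 + 15.2575 + 21.6265 = 110.3396

110.3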